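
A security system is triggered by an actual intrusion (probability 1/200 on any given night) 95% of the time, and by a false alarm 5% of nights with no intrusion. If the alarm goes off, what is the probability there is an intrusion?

Let D = the rare event, + = positive/flagged.
P(D) = 1/200
P(+|D) = 95/100 = 19/20
P(+|D') = 5/100 = 1/20
P(+) = P(+|D)P(D) + P(+|D')P(D')
     = \frac{19}{20} × \frac{1}{200} + \frac{1}{20} × \frac{199}{200}
     = \frac{109}{2000}
P(D|+) = P(+|D)P(D)/P(+) = \frac{19}{218}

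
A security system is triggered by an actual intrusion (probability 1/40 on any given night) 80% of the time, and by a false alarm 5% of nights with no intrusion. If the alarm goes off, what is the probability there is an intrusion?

Let D = the rare event, + = positive/flagged.
P(D) = 1/40
P(+|D) = 80/100 = 4/5
P(+|D') = 5/100 = 1/20
P(+) = P(+|D)P(D) + P(+|D')P(D')
     = \frac{4}{5} × \frac{1}{40} + \frac{1}{20} × \frac{39}{40}
     = \frac{11}{160}
P(D|+) = P(+|D)P(D)/P(+) = \frac{16}{55}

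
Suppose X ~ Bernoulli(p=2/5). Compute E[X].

For X ~ Bernoulli(p=2/5), the expected value is:
E[X] = \frac{2}{5}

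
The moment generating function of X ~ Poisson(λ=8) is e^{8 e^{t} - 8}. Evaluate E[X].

To find E[X], compute M^(1)(0):
M^(1)(t) = 8 e^{t} e^{8 e^{t} - 8}
M^(1)(0) = 8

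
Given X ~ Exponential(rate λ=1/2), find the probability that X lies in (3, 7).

P(3 < X < 7) = ∫_{3}^{7} f(x) dx
where f(x) = \frac{e^{- \frac{x}{2}}}{2}
= - \frac{1 - e^{2}}{e^{\frac{7}{2}}}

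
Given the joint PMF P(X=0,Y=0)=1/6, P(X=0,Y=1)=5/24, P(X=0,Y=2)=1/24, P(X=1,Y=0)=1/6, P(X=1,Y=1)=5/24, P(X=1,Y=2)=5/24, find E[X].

First find marginal of X:
P(X=0) = 5/12
P(X=1) = 7/12
E[X] = 0 × 5/12 + 1 × 7/12 = 7/12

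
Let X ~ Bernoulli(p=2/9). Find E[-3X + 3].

For X ~ Bernoulli(p=2/9):
E[X] = \frac{2}{9}
E[-3X + 3] = -3 × E[X] + 3 = \frac{7}{3}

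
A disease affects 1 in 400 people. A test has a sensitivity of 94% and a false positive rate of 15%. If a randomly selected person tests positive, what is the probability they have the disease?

Let D = the rare event, + = positive/flagged.
P(D) = 1/400
P(+|D) = 94/100 = 47/50
P(+|D') = 15/100 = 3/20
P(+) = P(+|D)P(D) + P(+|D')P(D')
     = \frac{47}{50} × \frac{1}{400} + \frac{3}{20} × \frac{399}{400}
     = \frac{6079}{40000}
P(D|+) = P(+|D)P(D)/P(+) = \frac{94}{6079}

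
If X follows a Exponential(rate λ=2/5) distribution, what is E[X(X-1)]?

E[X(X-1)] = E[X² - X] = E[X²] - E[X]
E[X] = \frac{5}{2}
E[X²] = Var(X) + (E[X])² = \frac{25}{4} + (\frac{5}{2})² = \frac{25}{2}
E[X(X-1)] = \frac{25}{2} - \frac{5}{2} = 10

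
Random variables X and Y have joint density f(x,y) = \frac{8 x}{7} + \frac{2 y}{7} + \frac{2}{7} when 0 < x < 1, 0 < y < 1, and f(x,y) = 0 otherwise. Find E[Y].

E[Y] = ∫_0^1 ∫_0^1 y × f(x,y) dx dy
= \frac{11}{21}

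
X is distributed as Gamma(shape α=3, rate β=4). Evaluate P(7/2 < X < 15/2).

P(7/2 < X < 15/2) = ∫_{7/2}^{15/2} f(x) dx
where f(x) = 32 x^{2} e^{- 4 x}
= \frac{-481 + 113 e^{16}}{e^{30}}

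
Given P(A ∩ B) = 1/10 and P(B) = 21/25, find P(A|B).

P(A|B) = P(A ∩ B) / P(B)
= (1/10) / (21/25)
= 5/42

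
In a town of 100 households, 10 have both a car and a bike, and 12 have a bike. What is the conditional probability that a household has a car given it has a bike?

P(A ∩ B) = 10/100 = 1/10
P(B) = 12/100 = 3/25
P(A|B) = P(A ∩ B) / P(B) = (1/10) / (3/25) = 5/6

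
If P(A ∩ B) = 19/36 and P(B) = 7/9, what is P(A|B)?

P(A|B) = P(A ∩ B) / P(B)
= (19/36) / (7/9)
= 19/28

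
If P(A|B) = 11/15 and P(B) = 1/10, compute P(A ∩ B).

By definition, P(A|B) = P(A ∩ B) / P(B)
So P(A ∩ B) = P(A|B) × P(B)
= 11/15 × 1/10
= 11/150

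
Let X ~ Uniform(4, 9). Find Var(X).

For X ~ Uniform(4, 9):
Var(X) = \frac{25}{12}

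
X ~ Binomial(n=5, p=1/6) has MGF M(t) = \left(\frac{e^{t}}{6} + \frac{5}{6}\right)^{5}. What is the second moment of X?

To find E[X^2], compute M^(2)(0):
M^(1)(t) = \frac{5 \left(\frac{e^{t}}{6} + \frac{5}{6}\right)^{4} e^{t}}{6}
M^(2)(t) = \frac{5 \left(\frac{e^{t}}{6} + \frac{5}{6}\right)^{4} e^{t}}{6} + \frac{5 \left(\frac{e^{t}}{6} + \frac{5}{6}\right)^{3} e^{2 t}}{9}
M^(2)(0) = \frac{25}{18}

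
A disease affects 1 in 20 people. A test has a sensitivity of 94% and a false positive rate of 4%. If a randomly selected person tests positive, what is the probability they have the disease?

Let D = the rare event, + = positive/flagged.
P(D) = 1/20
P(+|D) = 94/100 = 47/50
P(+|D') = 4/100 = 1/25
P(+) = P(+|D)P(D) + P(+|D')P(D')
     = \frac{47}{50} × \frac{1}{20} + \frac{1}{25} × \frac{19}{20}
     = \frac{17}{200}
P(D|+) = P(+|D)P(D)/P(+) = \frac{47}{85}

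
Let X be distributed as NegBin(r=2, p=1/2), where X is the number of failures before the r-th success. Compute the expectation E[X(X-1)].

E[X(X-1)] = E[X² - X] = E[X²] - E[X]
E[X] = 2
E[X²] = Var(X) + (E[X])² = 4 + (2)² = 8
E[X(X-1)] = 8 - 2 = 6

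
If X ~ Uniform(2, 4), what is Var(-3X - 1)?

For X ~ Uniform(2, 4):
Var(X) = \frac{1}{3}
Var(-3X - 1) = (-3)² × Var(X) = 9 × \frac{1}{3} = 3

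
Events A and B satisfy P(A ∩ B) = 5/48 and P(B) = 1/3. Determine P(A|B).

P(A|B) = P(A ∩ B) / P(B)
= (5/48) / (1/3)
= 5/16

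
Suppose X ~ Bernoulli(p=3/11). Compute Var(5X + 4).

For X ~ Bernoulli(p=3/11):
Var(X) = \frac{24}{121}
Var(5X + 4) = (5)² × Var(X) = 25 × \frac{24}{121} = \frac{600}{121}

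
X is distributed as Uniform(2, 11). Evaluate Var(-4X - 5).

For X ~ Uniform(2, 11):
Var(X) = \frac{27}{4}
Var(-4X - 5) = (-4)² × Var(X) = 16 × \frac{27}{4} = 108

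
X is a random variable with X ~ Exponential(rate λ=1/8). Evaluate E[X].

For X ~ Exponential(rate λ=1/8), the expected value is:
E[X] = 8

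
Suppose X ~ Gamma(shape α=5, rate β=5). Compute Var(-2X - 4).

For X ~ Gamma(shape α=5, rate β=5):
Var(X) = \frac{1}{5}
Var(-2X - 4) = (-2)² × Var(X) = 4 × \frac{1}{5} = \frac{4}{5}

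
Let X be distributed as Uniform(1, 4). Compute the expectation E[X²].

Using the identity E[X²] = Var(X) + (E[X])²:
E[X] = \frac{5}{2}
Var(X) = \frac{3}{4}
E[X²] = \frac{3}{4} + (\frac{5}{2})²
= 7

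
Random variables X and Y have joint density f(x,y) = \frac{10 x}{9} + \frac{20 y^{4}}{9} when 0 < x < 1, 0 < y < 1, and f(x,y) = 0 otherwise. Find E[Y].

E[Y] = ∫_0^1 ∫_0^1 y × f(x,y) dx dy
= \frac{35}{54}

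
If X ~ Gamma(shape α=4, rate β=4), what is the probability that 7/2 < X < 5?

P(7/2 < X < 5) = ∫_{7/2}^{5} f(x) dx
where f(x) = \frac{128 x^{3} e^{- 4 x}}{3}
= \frac{-4663 + 1711 e^{6}}{3 e^{20}}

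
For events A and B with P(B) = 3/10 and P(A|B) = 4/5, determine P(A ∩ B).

By definition, P(A|B) = P(A ∩ B) / P(B)
So P(A ∩ B) = P(A|B) × P(B)
= 4/5 × 3/10
= 6/25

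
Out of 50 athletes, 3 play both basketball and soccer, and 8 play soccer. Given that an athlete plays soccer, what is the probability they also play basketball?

P(A ∩ B) = 3/50
P(B) = 8/50 = 4/25
P(A|B) = P(A ∩ B) / P(B) = (3/50) / (4/25) = 3/8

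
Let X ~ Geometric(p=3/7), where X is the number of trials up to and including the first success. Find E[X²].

Using the identity E[X²] = Var(X) + (E[X])²:
E[X] = \frac{7}{3}
Var(X) = \frac{28}{9}
E[X²] = \frac{28}{9} + (\frac{7}{3})²
= \frac{77}{9}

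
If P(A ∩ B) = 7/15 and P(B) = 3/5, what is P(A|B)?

P(A|B) = P(A ∩ B) / P(B)
= (7/15) / (3/5)
= 7/9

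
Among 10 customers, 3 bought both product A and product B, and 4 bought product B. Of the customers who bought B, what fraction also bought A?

P(A ∩ B) = 3/10
P(B) = 4/10 = 2/5
P(A|B) = P(A ∩ B) / P(B) = (3/10) / (2/5) = 3/4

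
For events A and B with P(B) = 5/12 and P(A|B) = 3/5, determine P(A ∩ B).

By definition, P(A|B) = P(A ∩ B) / P(B)
So P(A ∩ B) = P(A|B) × P(B)
= 3/5 × 5/12
= 1/4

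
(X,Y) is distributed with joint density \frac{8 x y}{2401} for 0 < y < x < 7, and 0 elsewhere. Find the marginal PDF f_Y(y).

f_Y(y) = ∫_y^7 \frac{8 x y}{2401} dx = \frac{4 y \left(49 - y^{2}\right)}{2401}
for 0 < y < 7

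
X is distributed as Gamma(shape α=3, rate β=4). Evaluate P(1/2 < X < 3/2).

P(1/2 < X < 3/2) = ∫_{1/2}^{3/2} f(x) dx
where f(x) = 32 x^{2} e^{- 4 x}
= \frac{5 \left(-5 + e^{4}\right)}{e^{6}}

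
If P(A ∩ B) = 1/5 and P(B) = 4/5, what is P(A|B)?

P(A|B) = P(A ∩ B) / P(B)
= (1/5) / (4/5)
= 1/4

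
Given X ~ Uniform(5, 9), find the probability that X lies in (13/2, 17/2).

P(13/2 < X < 17/2) = ∫_{13/2}^{17/2} f(x) dx
where f(x) = \frac{1}{4}
= \frac{1}{2}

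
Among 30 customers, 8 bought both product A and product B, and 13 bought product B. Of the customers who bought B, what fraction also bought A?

P(A ∩ B) = 8/30 = 4/15
P(B) = 13/30
P(A|B) = P(A ∩ B) / P(B) = (4/15) / (13/30) = 8/13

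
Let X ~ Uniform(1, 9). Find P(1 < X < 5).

P(1 < X < 5) = ∫_{1}^{5} f(x) dx
where f(x) = \frac{1}{8}
= \frac{1}{2}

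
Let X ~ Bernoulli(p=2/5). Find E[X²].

Using the identity E[X²] = Var(X) + (E[X])²:
E[X] = \frac{2}{5}
Var(X) = \frac{6}{25}
E[X²] = \frac{6}{25} + (\frac{2}{5})²
= \frac{2}{5}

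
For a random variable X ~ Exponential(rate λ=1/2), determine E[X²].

Using the identity E[X²] = Var(X) + (E[X])²:
E[X] = 2
Var(X) = 4
E[X²] = 4 + (2)²
= 8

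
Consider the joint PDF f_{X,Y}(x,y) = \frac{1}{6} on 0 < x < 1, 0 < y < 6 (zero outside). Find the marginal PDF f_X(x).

f_X(x) = ∫_0^6 f(x,y) dy
= ∫_0^6 \frac{1}{6} dy
= 1 for 0 < x < 1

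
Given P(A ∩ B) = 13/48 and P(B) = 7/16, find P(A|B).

P(A|B) = P(A ∩ B) / P(B)
= (13/48) / (7/16)
= 13/21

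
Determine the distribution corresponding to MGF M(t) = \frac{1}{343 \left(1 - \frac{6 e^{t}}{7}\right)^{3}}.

The MGF M(t) = \frac{1}{343 \left(1 - \frac{6 e^{t}}{7}\right)^{3}} is the standard form for the NegativeBinomial distribution.
Comparing with the known MGF formula identifies: NegBin(r=3, p=1/7), X = failures before r-th success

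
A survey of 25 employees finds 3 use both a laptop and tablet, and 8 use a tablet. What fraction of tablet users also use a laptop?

P(A ∩ B) = 3/25
P(B) = 8/25
P(A|B) = P(A ∩ B) / P(B) = (3/25) / (8/25) = 3/8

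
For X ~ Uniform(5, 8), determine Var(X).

For X ~ Uniform(5, 8):
Var(X) = \frac{3}{4}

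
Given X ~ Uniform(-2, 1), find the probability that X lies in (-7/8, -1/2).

P(-7/8 < X < -1/2) = ∫_{-7/8}^{-1/2} f(x) dx
where f(x) = \frac{1}{3}
= \frac{1}{8}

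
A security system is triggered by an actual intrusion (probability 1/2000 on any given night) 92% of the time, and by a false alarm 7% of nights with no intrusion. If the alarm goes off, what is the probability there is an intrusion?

Let D = the rare event, + = positive/flagged.
P(D) = 1/2000
P(+|D) = 92/100 = 23/25
P(+|D') = 7/100
P(+) = P(+|D)P(D) + P(+|D')P(D')
     = \frac{23}{25} × \frac{1}{2000} + \frac{7}{100} × \frac{1999}{2000}
     = \frac{2817}{40000}
P(D|+) = P(+|D)P(D)/P(+) = \frac{92}{14085}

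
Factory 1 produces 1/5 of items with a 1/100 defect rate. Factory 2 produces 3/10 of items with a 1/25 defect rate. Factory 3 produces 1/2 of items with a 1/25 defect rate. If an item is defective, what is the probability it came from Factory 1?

Using Bayes' theorem:
P(F1) = 1/5, P(D|F1) = 1/100
P(F2) = 3/10, P(D|F2) = 1/25
P(F3) = 1/2, P(D|F3) = 1/25
P(D) = P(D|F1)P(F1) + P(D|F2)P(F2) + P(D|F3)P(F3)
     = \frac{17}{500}
P(F1|D) = P(D|F1)P(F1) / P(D)
= \frac{1}{17}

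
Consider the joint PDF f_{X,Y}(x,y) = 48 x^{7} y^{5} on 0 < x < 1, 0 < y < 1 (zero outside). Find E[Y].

E[Y] = ∫_0^1 ∫_0^1 y × f(x,y) dx dy
= \frac{6}{7}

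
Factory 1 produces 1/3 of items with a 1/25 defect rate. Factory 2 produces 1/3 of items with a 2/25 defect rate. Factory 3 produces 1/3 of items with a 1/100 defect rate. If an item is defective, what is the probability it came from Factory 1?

Using Bayes' theorem:
P(F1) = 1/3, P(D|F1) = 1/25
P(F2) = 1/3, P(D|F2) = 2/25
P(F3) = 1/3, P(D|F3) = 1/100
P(D) = P(D|F1)P(F1) + P(D|F2)P(F2) + P(D|F3)P(F3)
     = \frac{13}{300}
P(F1|D) = P(D|F1)P(F1) / P(D)
= \frac{4}{13}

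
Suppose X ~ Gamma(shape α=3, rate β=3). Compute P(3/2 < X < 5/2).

P(3/2 < X < 5/2) = ∫_{3/2}^{5/2} f(x) dx
where f(x) = \frac{27 x^{2} e^{- 3 x}}{2}
= \frac{-293 + 125 e^{3}}{8 e^{\frac{15}{2}}}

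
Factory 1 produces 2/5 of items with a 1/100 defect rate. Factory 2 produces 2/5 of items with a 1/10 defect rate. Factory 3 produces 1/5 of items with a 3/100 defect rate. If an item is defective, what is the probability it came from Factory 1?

Using Bayes' theorem:
P(F1) = 2/5, P(D|F1) = 1/100
P(F2) = 2/5, P(D|F2) = 1/10
P(F3) = 1/5, P(D|F3) = 3/100
P(D) = P(D|F1)P(F1) + P(D|F2)P(F2) + P(D|F3)P(F3)
     = \frac{1}{20}
P(F1|D) = P(D|F1)P(F1) / P(D)
= \frac{2}{25}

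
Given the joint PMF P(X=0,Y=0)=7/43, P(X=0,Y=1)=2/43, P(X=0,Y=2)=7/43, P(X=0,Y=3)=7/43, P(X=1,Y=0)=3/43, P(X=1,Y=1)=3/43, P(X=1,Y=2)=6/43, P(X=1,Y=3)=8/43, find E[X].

First find marginal of X:
P(X=0) = 23/43
P(X=1) = 20/43
E[X] = 0 × 23/43 + 1 × 20/43 = 20/43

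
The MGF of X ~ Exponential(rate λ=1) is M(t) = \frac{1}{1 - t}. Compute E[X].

To find E[X], compute M^(1)(0):
M^(1)(t) = \frac{1}{\left(1 - t\right)^{2}}
M^(1)(0) = 1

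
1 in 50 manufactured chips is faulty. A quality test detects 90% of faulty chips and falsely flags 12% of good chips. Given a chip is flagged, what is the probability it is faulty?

Let D = the rare event, + = positive/flagged.
P(D) = 1/50
P(+|D) = 90/100 = 9/10
P(+|D') = 12/100 = 3/25
P(+) = P(+|D)P(D) + P(+|D')P(D')
     = \frac{9}{10} × \frac{1}{50} + \frac{3}{25} × \frac{49}{50}
     = \frac{339}{2500}
P(D|+) = P(+|D)P(D)/P(+) = \frac{15}{113}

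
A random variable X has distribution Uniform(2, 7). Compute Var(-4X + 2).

For X ~ Uniform(2, 7):
Var(X) = \frac{25}{12}
Var(-4X + 2) = (-4)² × Var(X) = 16 × \frac{25}{12} = \frac{100}{3}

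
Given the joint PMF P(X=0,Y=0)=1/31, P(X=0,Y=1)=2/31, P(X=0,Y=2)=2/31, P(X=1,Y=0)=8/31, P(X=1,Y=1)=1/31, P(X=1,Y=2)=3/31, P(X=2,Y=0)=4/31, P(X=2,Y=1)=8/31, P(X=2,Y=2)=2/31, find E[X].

First find marginal of X:
P(X=0) = 5/31
P(X=1) = 12/31
P(X=2) = 14/31
E[X] = 0 × 5/31 + 1 × 12/31 + 2 × 14/31 = 40/31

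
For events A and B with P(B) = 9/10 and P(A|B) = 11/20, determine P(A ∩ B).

By definition, P(A|B) = P(A ∩ B) / P(B)
So P(A ∩ B) = P(A|B) × P(B)
= 11/20 × 9/10
= 99/200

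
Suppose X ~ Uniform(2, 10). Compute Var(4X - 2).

For X ~ Uniform(2, 10):
Var(X) = \frac{16}{3}
Var(4X - 2) = (4)² × Var(X) = 16 × \frac{16}{3} = \frac{256}{3}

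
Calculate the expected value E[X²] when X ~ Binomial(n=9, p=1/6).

Using the identity E[X²] = Var(X) + (E[X])²:
E[X] = \frac{3}{2}
Var(X) = \frac{5}{4}
E[X²] = \frac{5}{4} + (\frac{3}{2})²
= \frac{7}{2}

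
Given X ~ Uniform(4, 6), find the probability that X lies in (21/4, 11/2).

P(21/4 < X < 11/2) = ∫_{21/4}^{11/2} f(x) dx
where f(x) = \frac{1}{2}
= \frac{1}{8}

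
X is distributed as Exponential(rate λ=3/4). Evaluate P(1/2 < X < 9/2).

P(1/2 < X < 9/2) = ∫_{1/2}^{9/2} f(x) dx
where f(x) = \frac{3 e^{- \frac{3 x}{4}}}{4}
= - \frac{1 - e^{3}}{e^{\frac{27}{8}}}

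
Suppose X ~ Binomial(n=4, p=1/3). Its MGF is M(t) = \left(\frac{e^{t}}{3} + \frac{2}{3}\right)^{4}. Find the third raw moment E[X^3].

To find E[X^3], compute M^(3)(0):
M^(1)(t) = \frac{4 \left(\frac{e^{t}}{3} + \frac{2}{3}\right)^{3} e^{t}}{3}
M^(2)(t) = \frac{4 \left(\frac{e^{t}}{3} + \frac{2}{3}\right)^{3} e^{t}}{3} + \frac{4 \left(\frac{e^{t}}{3} + \frac{2}{3}\right)^{2} e^{2 t}}{3}
M^(3)(t) = \frac{4 \left(\frac{e^{t}}{3} + \frac{2}{3}\right)^{3} e^{t}}{3} + 4 \left(\frac{e^{t}}{3} + \frac{2}{3}\right)^{2} e^{2 t} + \frac{8 \left(\frac{e^{t}}{3} + \frac{2}{3}\right) e^{3 t}}{9}
M^(3)(0) = \frac{56}{9}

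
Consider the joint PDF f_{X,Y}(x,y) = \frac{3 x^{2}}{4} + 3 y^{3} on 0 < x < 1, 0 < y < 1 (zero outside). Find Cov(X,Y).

E[XY] = ∫∫ xy × f(x,y) dx dy = \frac{63}{160}
E[X] = \frac{9}{16}
E[Y] = \frac{29}{40}
Cov(X,Y) = E[XY] - E[X]E[Y] = - \frac{9}{640}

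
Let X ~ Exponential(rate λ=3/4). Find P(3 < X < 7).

P(3 < X < 7) = ∫_{3}^{7} f(x) dx
where f(x) = \frac{3 e^{- \frac{3 x}{4}}}{4}
= - \frac{1 - e^{3}}{e^{\frac{21}{4}}}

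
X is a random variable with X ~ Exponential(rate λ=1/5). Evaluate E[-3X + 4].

For X ~ Exponential(rate λ=1/5):
E[X] = 5
E[-3X + 4] = -3 × E[X] + 4 = -11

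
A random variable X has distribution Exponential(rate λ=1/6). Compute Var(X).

For X ~ Exponential(rate λ=1/6):
Var(X) = 36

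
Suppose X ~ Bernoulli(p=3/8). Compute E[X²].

Using the identity E[X²] = Var(X) + (E[X])²:
E[X] = \frac{3}{8}
Var(X) = \frac{15}{64}
E[X²] = \frac{15}{64} + (\frac{3}{8})²
= \frac{3}{8}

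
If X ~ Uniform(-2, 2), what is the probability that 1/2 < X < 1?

P(1/2 < X < 1) = ∫_{1/2}^{1} f(x) dx
where f(x) = \frac{1}{4}
= \frac{1}{8}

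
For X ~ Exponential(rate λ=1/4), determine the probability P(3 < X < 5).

P(3 < X < 5) = ∫_{3}^{5} f(x) dx
where f(x) = \frac{e^{- \frac{x}{4}}}{4}
= - \frac{1 - e^{\frac{1}{2}}}{e^{\frac{5}{4}}}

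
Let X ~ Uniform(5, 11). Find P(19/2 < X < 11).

P(19/2 < X < 11) = ∫_{19/2}^{11} f(x) dx
where f(x) = \frac{1}{6}
= \frac{1}{4}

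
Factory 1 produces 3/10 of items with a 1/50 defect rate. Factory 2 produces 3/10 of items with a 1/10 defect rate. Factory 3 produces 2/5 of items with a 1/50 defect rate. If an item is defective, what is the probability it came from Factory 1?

Using Bayes' theorem:
P(F1) = 3/10, P(D|F1) = 1/50
P(F2) = 3/10, P(D|F2) = 1/10
P(F3) = 2/5, P(D|F3) = 1/50
P(D) = P(D|F1)P(F1) + P(D|F2)P(F2) + P(D|F3)P(F3)
     = \frac{11}{250}
P(F1|D) = P(D|F1)P(F1) / P(D)
= \frac{3}{22}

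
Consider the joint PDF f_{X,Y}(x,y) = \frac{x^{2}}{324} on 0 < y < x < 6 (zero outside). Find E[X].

f_X(x) = ∫_0^x \frac{x^{2}}{324} dy = \frac{x^{3}}{324}
E[X] = ∫_0^6 x × (\frac{x^{3}}{324}) dx = \frac{24}{5}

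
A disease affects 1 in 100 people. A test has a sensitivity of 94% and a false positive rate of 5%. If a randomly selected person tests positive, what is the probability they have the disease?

Let D = the rare event, + = positive/flagged.
P(D) = 1/100
P(+|D) = 94/100 = 47/50
P(+|D') = 5/100 = 1/20
P(+) = P(+|D)P(D) + P(+|D')P(D')
     = \frac{47}{50} × \frac{1}{100} + \frac{1}{20} × \frac{99}{100}
     = \frac{589}{10000}
P(D|+) = P(+|D)P(D)/P(+) = \frac{94}{589}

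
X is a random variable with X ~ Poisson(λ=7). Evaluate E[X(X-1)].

E[X(X-1)] = E[X² - X] = E[X²] - E[X]
E[X] = 7
E[X²] = Var(X) + (E[X])² = 7 + (7)² = 56
E[X(X-1)] = 56 - 7 = 49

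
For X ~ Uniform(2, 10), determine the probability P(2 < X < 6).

P(2 < X < 6) = ∫_{2}^{6} f(x) dx
where f(x) = \frac{1}{8}
= \frac{1}{2}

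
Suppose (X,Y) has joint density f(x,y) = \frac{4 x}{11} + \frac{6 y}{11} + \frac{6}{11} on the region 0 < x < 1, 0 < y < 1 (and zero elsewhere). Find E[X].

E[X] = ∫_0^1 ∫_0^1 x × f(x,y) dy dx
= ∫_0^1 ∫_0^1 x × (\frac{4 x}{11} + \frac{6 y}{11} + \frac{6}{11}) dy dx
= \frac{35}{66}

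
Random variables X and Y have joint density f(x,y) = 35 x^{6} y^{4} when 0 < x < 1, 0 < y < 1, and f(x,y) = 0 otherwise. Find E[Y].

E[Y] = ∫_0^1 ∫_0^1 y × f(x,y) dx dy
= \frac{5}{6}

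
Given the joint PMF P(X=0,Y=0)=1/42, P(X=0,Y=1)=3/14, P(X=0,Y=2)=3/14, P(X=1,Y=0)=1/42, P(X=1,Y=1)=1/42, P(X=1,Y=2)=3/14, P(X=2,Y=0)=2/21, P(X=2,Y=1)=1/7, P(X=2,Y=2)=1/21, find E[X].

First find marginal of X:
P(X=0) = 19/42
P(X=1) = 11/42
P(X=2) = 2/7
E[X] = 0 × 19/42 + 1 × 11/42 + 2 × 2/7 = 5/6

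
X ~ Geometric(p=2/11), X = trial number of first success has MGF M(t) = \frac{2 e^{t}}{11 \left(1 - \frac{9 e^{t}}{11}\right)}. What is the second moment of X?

To find E[X^2], compute M^(2)(0):
M^(1)(t) = \frac{2 e^{t}}{11 \left(1 - \frac{9 e^{t}}{11}\right)} + \frac{18 e^{2 t}}{121 \left(1 - \frac{9 e^{t}}{11}\right)^{2}}
M^(2)(t) = \frac{2 e^{t}}{11 \left(1 - \frac{9 e^{t}}{11}\right)} + \frac{54 e^{2 t}}{121 \left(1 - \frac{9 e^{t}}{11}\right)^{2}} + \frac{324 e^{3 t}}{1331 \left(1 - \frac{9 e^{t}}{11}\right)^{3}}
M^(2)(0) = 55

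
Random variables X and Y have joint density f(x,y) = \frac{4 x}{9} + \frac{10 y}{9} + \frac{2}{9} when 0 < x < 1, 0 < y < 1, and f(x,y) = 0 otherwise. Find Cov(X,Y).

E[XY] = ∫∫ xy × f(x,y) dx dy = \frac{17}{54}
E[X] = \frac{29}{54}
E[Y] = \frac{16}{27}
Cov(X,Y) = E[XY] - E[X]E[Y] = - \frac{5}{1458}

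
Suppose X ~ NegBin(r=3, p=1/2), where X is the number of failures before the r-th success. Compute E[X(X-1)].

E[X(X-1)] = E[X² - X] = E[X²] - E[X]
E[X] = 3
E[X²] = Var(X) + (E[X])² = 6 + (3)² = 15
E[X(X-1)] = 15 - 3 = 12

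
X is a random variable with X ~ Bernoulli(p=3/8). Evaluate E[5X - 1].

For X ~ Bernoulli(p=3/8):
E[X] = \frac{3}{8}
E[5X - 1] = 5 × E[X] - 1 = \frac{7}{8}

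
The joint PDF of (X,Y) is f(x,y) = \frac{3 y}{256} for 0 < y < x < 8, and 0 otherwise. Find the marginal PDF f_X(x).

f_X(x) = ∫_0^x \frac{3 y}{256} dy = \frac{3 x^{2}}{512}
for 0 < x < 8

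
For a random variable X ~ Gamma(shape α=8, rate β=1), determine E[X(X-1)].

E[X(X-1)] = E[X² - X] = E[X²] - E[X]
E[X] = 8
E[X²] = Var(X) + (E[X])² = 8 + (8)² = 72
E[X(X-1)] = 72 - 8 = 64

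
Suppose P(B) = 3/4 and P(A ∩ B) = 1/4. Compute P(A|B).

P(A|B) = P(A ∩ B) / P(B)
= (1/4) / (3/4)
= 1/3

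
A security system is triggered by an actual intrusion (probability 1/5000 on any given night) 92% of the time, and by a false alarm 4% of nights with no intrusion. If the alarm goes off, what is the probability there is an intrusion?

Let D = the rare event, + = positive/flagged.
P(D) = 1/5000
P(+|D) = 92/100 = 23/25
P(+|D') = 4/100 = 1/25
P(+) = P(+|D)P(D) + P(+|D')P(D')
     = \frac{23}{25} × \frac{1}{5000} + \frac{1}{25} × \frac{4999}{5000}
     = \frac{2511}{62500}
P(D|+) = P(+|D)P(D)/P(+) = \frac{23}{5022}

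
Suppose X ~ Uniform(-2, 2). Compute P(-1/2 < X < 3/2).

P(-1/2 < X < 3/2) = ∫_{-1/2}^{3/2} f(x) dx
where f(x) = \frac{1}{4}
= \frac{1}{2}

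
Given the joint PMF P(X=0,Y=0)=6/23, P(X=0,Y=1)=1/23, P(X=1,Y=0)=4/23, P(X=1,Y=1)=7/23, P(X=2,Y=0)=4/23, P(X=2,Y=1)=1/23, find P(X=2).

P(X=2) = P(X=2,Y=0) + P(X=2,Y=1)
= 4/23 + 1/23
= 5/23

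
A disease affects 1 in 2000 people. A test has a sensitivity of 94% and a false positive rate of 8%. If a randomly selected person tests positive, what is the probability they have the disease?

Let D = the rare event, + = positive/flagged.
P(D) = 1/2000
P(+|D) = 94/100 = 47/50
P(+|D') = 8/100 = 2/25
P(+) = P(+|D)P(D) + P(+|D')P(D')
     = \frac{47}{50} × \frac{1}{2000} + \frac{2}{25} × \frac{1999}{2000}
     = \frac{8043}{100000}
P(D|+) = P(+|D)P(D)/P(+) = \frac{47}{8043}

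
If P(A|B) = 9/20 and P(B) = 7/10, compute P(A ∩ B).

By definition, P(A|B) = P(A ∩ B) / P(B)
So P(A ∩ B) = P(A|B) × P(B)
= 9/20 × 7/10
= 63/200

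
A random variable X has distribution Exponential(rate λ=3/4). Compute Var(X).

For X ~ Exponential(rate λ=3/4):
Var(X) = \frac{16}{9}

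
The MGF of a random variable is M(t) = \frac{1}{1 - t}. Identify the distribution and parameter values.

The MGF M(t) = \frac{1}{1 - t} is the standard form for the Exponential distribution.
Comparing with the known MGF formula identifies: Exponential(rate λ=1)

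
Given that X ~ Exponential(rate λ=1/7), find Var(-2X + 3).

For X ~ Exponential(rate λ=1/7):
Var(X) = 49
Var(-2X + 3) = (-2)² × Var(X) = 4 × 49 = 196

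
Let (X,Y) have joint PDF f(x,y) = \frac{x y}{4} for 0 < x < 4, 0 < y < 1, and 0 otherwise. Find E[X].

f_X(x) = ∫_0^1 \frac{x y}{4} dy = \frac{x}{8}
E[X] = ∫_0^4 x × (\frac{x}{8}) dx = \frac{8}{3}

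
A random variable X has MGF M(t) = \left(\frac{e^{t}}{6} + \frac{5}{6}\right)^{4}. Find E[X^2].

To find E[X^2], compute M^(2)(0):
M^(1)(t) = \frac{2 \left(\frac{e^{t}}{6} + \frac{5}{6}\right)^{3} e^{t}}{3}
M^(2)(t) = \frac{2 \left(\frac{e^{t}}{6} + \frac{5}{6}\right)^{3} e^{t}}{3} + \frac{\left(\frac{e^{t}}{6} + \frac{5}{6}\right)^{2} e^{2 t}}{3}
M^(2)(0) = 1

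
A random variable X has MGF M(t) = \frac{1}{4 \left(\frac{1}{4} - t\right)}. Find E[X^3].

To find E[X^3], compute M^(3)(0):
M^(1)(t) = \frac{1}{4 \left(\frac{1}{4} - t\right)^{2}}
M^(2)(t) = \frac{1}{2 \left(\frac{1}{4} - t\right)^{3}}
M^(3)(t) = \frac{3}{2 \left(\frac{1}{4} - t\right)^{4}}
M^(3)(0) = 384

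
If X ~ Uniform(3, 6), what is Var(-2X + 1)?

For X ~ Uniform(3, 6):
Var(X) = \frac{3}{4}
Var(-2X + 1) = (-2)² × Var(X) = 4 × \frac{3}{4} = 3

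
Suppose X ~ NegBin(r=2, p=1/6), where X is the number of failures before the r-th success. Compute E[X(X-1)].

E[X(X-1)] = E[X² - X] = E[X²] - E[X]
E[X] = 10
E[X²] = Var(X) + (E[X])² = 60 + (10)² = 160
E[X(X-1)] = 160 - 10 = 150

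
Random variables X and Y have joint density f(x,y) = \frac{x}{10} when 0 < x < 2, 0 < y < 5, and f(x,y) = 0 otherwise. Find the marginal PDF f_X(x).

f_X(x) = ∫_0^5 f(x,y) dy
= ∫_0^5 \frac{x}{10} dy
= \frac{x}{2} for 0 < x < 2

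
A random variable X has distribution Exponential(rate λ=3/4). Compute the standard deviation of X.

For X ~ Exponential(rate λ=3/4):
Var(X) = \frac{16}{9}
SD(X) = √(Var(X)) = √(\frac{16}{9}) = \frac{4}{3}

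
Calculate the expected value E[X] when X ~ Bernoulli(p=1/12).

For X ~ Bernoulli(p=1/12), the expected value is:
E[X] = \frac{1}{12}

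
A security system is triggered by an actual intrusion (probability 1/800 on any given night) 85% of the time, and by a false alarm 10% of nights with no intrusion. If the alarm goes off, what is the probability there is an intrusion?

Let D = the rare event, + = positive/flagged.
P(D) = 1/800
P(+|D) = 85/100 = 17/20
P(+|D') = 10/100 = 1/10
P(+) = P(+|D)P(D) + P(+|D')P(D')
     = \frac{17}{20} × \frac{1}{800} + \frac{1}{10} × \frac{799}{800}
     = \frac{323}{3200}
P(D|+) = P(+|D)P(D)/P(+) = \frac{1}{95}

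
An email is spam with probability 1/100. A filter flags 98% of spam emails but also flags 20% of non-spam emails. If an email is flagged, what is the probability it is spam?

Let D = the rare event, + = positive/flagged.
P(D) = 1/100
P(+|D) = 98/100 = 49/50
P(+|D') = 20/100 = 1/5
P(+) = P(+|D)P(D) + P(+|D')P(D')
     = \frac{49}{50} × \frac{1}{100} + \frac{1}{5} × \frac{99}{100}
     = \frac{1039}{5000}
P(D|+) = P(+|D)P(D)/P(+) = \frac{49}{1039}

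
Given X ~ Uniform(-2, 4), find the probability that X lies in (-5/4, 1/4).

P(-5/4 < X < 1/4) = ∫_{-5/4}^{1/4} f(x) dx
where f(x) = \frac{1}{6}
= \frac{1}{4}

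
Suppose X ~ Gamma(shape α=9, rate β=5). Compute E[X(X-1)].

E[X(X-1)] = E[X² - X] = E[X²] - E[X]
E[X] = \frac{9}{5}
E[X²] = Var(X) + (E[X])² = \frac{9}{25} + (\frac{9}{5})² = \frac{18}{5}
E[X(X-1)] = \frac{18}{5} - \frac{9}{5} = \frac{9}{5}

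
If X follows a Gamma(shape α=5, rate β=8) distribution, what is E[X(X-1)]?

E[X(X-1)] = E[X² - X] = E[X²] - E[X]
E[X] = \frac{5}{8}
E[X²] = Var(X) + (E[X])² = \frac{5}{64} + (\frac{5}{8})² = \frac{15}{32}
E[X(X-1)] = \frac{15}{32} - \frac{5}{8} = - \frac{5}{32}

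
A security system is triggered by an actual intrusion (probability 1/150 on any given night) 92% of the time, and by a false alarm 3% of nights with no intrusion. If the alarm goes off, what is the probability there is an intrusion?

Let D = the rare event, + = positive/flagged.
P(D) = 1/150
P(+|D) = 92/100 = 23/25
P(+|D') = 3/100
P(+) = P(+|D)P(D) + P(+|D')P(D')
     = \frac{23}{25} × \frac{1}{150} + \frac{3}{100} × \frac{149}{150}
     = \frac{539}{15000}
P(D|+) = P(+|D)P(D)/P(+) = \frac{92}{539}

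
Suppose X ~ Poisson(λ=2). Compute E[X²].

Using the identity E[X²] = Var(X) + (E[X])²:
E[X] = 2
Var(X) = 2
E[X²] = 2 + (2)²
= 6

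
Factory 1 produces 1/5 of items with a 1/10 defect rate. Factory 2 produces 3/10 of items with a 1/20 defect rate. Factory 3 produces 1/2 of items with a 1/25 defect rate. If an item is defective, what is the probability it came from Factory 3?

Using Bayes' theorem:
P(F1) = 1/5, P(D|F1) = 1/10
P(F2) = 3/10, P(D|F2) = 1/20
P(F3) = 1/2, P(D|F3) = 1/25
P(D) = P(D|F1)P(F1) + P(D|F2)P(F2) + P(D|F3)P(F3)
     = \frac{11}{200}
P(F3|D) = P(D|F3)P(F3) / P(D)
= \frac{4}{11}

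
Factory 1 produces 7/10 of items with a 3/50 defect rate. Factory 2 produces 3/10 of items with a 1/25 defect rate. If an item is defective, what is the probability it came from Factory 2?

Using Bayes' theorem:
P(F1) = 7/10, P(D|F1) = 3/50
P(F2) = 3/10, P(D|F2) = 1/25
P(D) = P(D|F1)P(F1) + P(D|F2)P(F2)
     = \frac{27}{500}
P(F2|D) = P(D|F2)P(F2) / P(D)
= \frac{2}{9}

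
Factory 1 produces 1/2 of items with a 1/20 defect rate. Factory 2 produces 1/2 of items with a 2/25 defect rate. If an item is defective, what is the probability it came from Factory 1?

Using Bayes' theorem:
P(F1) = 1/2, P(D|F1) = 1/20
P(F2) = 1/2, P(D|F2) = 2/25
P(D) = P(D|F1)P(F1) + P(D|F2)P(F2)
     = \frac{13}{200}
P(F1|D) = P(D|F1)P(F1) / P(D)
= \frac{5}{13}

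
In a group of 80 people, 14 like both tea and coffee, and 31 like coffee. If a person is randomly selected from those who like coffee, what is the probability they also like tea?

P(A ∩ B) = 14/80 = 7/40
P(B) = 31/80
P(A|B) = P(A ∩ B) / P(B) = (7/40) / (31/80) = 14/31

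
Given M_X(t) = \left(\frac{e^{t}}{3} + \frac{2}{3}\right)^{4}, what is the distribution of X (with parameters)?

The MGF M(t) = \left(\frac{e^{t}}{3} + \frac{2}{3}\right)^{4} is the standard form for the Binomial distribution.
Comparing with the known MGF formula identifies: Binomial(n=4, p=1/3)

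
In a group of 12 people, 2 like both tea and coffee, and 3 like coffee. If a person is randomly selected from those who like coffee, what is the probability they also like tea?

P(A ∩ B) = 2/12 = 1/6
P(B) = 3/12 = 1/4
P(A|B) = P(A ∩ B) / P(B) = (1/6) / (1/4) = 2/3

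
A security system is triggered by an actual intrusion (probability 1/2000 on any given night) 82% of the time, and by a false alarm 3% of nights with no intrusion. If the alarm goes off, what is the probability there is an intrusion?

Let D = the rare event, + = positive/flagged.
P(D) = 1/2000
P(+|D) = 82/100 = 41/50
P(+|D') = 3/100
P(+) = P(+|D)P(D) + P(+|D')P(D')
     = \frac{41}{50} × \frac{1}{2000} + \frac{3}{100} × \frac{1999}{2000}
     = \frac{6079}{200000}
P(D|+) = P(+|D)P(D)/P(+) = \frac{82}{6079}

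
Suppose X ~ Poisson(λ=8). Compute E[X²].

Using the identity E[X²] = Var(X) + (E[X])²:
E[X] = 8
Var(X) = 8
E[X²] = 8 + (8)²
= 72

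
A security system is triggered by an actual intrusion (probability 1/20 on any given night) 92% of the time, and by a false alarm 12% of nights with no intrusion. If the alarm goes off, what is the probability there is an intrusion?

Let D = the rare event, + = positive/flagged.
P(D) = 1/20
P(+|D) = 92/100 = 23/25
P(+|D') = 12/100 = 3/25
P(+) = P(+|D)P(D) + P(+|D')P(D')
     = \frac{23}{25} × \frac{1}{20} + \frac{3}{25} × \frac{19}{20}
     = \frac{4}{25}
P(D|+) = P(+|D)P(D)/P(+) = \frac{23}{80}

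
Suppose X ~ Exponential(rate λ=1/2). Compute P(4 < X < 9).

P(4 < X < 9) = ∫_{4}^{9} f(x) dx
where f(x) = \frac{e^{- \frac{x}{2}}}{2}
= - \frac{1}{e^{\frac{9}{2}}} + e^{-2}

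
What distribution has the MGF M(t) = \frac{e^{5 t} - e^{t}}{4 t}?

The MGF M(t) = \frac{e^{5 t} - e^{t}}{4 t} is the standard form for the Uniform distribution.
Comparing with the known MGF formula identifies: Uniform(1, 5)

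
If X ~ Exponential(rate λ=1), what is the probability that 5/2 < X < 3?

P(5/2 < X < 3) = ∫_{5/2}^{3} f(x) dx
where f(x) = e^{- x}
= - \frac{1}{e^{3}} + e^{- \frac{5}{2}}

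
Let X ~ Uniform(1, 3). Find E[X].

For X ~ Uniform(1, 3), the expected value is:
E[X] = 2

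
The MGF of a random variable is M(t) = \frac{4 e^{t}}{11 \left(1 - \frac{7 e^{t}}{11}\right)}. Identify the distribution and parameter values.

The MGF M(t) = \frac{4 e^{t}}{11 \left(1 - \frac{7 e^{t}}{11}\right)} is the standard form for the Geometric distribution.
Comparing with the known MGF formula identifies: Geometric(p=4/11), X = trial number of first success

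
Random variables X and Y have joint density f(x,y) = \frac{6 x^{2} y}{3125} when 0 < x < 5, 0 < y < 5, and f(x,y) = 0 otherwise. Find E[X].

f_X(x) = ∫_0^5 \frac{6 x^{2} y}{3125} dy = \frac{3 x^{2}}{125}
E[X] = ∫_0^5 x × (\frac{3 x^{2}}{125}) dx = \frac{15}{4}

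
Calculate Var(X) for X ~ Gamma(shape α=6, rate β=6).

For X ~ Gamma(shape α=6, rate β=6):
Var(X) = \frac{1}{6}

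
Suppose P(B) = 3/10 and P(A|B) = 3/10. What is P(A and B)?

By definition, P(A|B) = P(A ∩ B) / P(B)
So P(A ∩ B) = P(A|B) × P(B)
= 3/10 × 3/10
= 9/100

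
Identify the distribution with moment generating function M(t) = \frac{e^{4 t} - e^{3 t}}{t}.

The MGF M(t) = \frac{e^{4 t} - e^{3 t}}{t} is the standard form for the Uniform distribution.
Comparing with the known MGF formula identifies: Uniform(3, 4)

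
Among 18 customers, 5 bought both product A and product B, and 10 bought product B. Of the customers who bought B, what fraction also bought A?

P(A ∩ B) = 5/18
P(B) = 10/18 = 5/9
P(A|B) = P(A ∩ B) / P(B) = (5/18) / (5/9) = 1/2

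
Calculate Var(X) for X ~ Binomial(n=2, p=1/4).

For X ~ Binomial(n=2, p=1/4):
Var(X) = \frac{3}{8}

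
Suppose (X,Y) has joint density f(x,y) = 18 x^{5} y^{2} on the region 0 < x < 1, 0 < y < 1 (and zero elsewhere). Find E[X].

E[X] = ∫_0^1 ∫_0^1 x × f(x,y) dy dx
= ∫_0^1 ∫_0^1 x × (18 x^{5} y^{2}) dy dx
= \frac{6}{7}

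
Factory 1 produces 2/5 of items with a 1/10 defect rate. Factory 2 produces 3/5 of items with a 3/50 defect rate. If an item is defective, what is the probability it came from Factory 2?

Using Bayes' theorem:
P(F1) = 2/5, P(D|F1) = 1/10
P(F2) = 3/5, P(D|F2) = 3/50
P(D) = P(D|F1)P(F1) + P(D|F2)P(F2)
     = \frac{19}{250}
P(F2|D) = P(D|F2)P(F2) / P(D)
= \frac{9}{19}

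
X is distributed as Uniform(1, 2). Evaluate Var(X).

For X ~ Uniform(1, 2):
Var(X) = \frac{1}{12}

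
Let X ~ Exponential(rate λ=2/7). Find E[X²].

Using the identity E[X²] = Var(X) + (E[X])²:
E[X] = \frac{7}{2}
Var(X) = \frac{49}{4}
E[X²] = \frac{49}{4} + (\frac{7}{2})²
= \frac{49}{2}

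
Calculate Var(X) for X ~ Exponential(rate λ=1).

For X ~ Exponential(rate λ=1):
Var(X) = 1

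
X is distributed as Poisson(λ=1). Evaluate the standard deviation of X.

For X ~ Poisson(λ=1):
Var(X) = 1
SD(X) = √(Var(X)) = √(1) = 1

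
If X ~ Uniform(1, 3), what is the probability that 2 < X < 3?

P(2 < X < 3) = ∫_{2}^{3} f(x) dx
where f(x) = \frac{1}{2}
= \frac{1}{2}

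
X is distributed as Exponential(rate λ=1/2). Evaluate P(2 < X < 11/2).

P(2 < X < 11/2) = ∫_{2}^{11/2} f(x) dx
where f(x) = \frac{e^{- \frac{x}{2}}}{2}
= - \frac{1}{e^{\frac{11}{4}}} + e^{-1}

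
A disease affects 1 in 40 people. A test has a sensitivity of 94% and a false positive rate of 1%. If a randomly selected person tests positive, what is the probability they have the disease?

Let D = the rare event, + = positive/flagged.
P(D) = 1/40
P(+|D) = 94/100 = 47/50
P(+|D') = 1/100
P(+) = P(+|D)P(D) + P(+|D')P(D')
     = \frac{47}{50} × \frac{1}{40} + \frac{1}{100} × \frac{39}{40}
     = \frac{133}{4000}
P(D|+) = P(+|D)P(D)/P(+) = \frac{94}{133}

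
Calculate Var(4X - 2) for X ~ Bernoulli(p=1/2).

For X ~ Bernoulli(p=1/2):
Var(X) = \frac{1}{4}
Var(4X - 2) = (4)² × Var(X) = 16 × \frac{1}{4} = 4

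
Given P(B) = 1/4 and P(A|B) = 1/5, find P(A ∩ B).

By definition, P(A|B) = P(A ∩ B) / P(B)
So P(A ∩ B) = P(A|B) × P(B)
= 1/5 × 1/4
= 1/20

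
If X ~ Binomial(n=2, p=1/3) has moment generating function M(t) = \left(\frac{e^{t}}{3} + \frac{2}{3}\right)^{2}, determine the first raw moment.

To find E[X], compute M^(1)(0):
M^(1)(t) = \frac{2 \left(\frac{e^{t}}{3} + \frac{2}{3}\right) e^{t}}{3}
M^(1)(0) = \frac{2}{3}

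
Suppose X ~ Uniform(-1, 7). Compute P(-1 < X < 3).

P(-1 < X < 3) = ∫_{-1}^{3} f(x) dx
where f(x) = \frac{1}{8}
= \frac{1}{2}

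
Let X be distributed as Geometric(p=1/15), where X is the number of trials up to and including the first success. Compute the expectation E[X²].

Using the identity E[X²] = Var(X) + (E[X])²:
E[X] = 15
Var(X) = 210
E[X²] = 210 + (15)²
= 435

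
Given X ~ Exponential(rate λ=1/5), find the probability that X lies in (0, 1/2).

P(0 < X < 1/2) = ∫_{0}^{1/2} f(x) dx
where f(x) = \frac{e^{- \frac{x}{5}}}{5}
= 1 - e^{- \frac{1}{10}}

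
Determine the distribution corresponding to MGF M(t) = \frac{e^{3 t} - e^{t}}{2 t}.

The MGF M(t) = \frac{e^{3 t} - e^{t}}{2 t} is the standard form for the Uniform distribution.
Comparing with the known MGF formula identifies: Uniform(1, 3)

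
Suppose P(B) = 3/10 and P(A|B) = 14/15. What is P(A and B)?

By definition, P(A|B) = P(A ∩ B) / P(B)
So P(A ∩ B) = P(A|B) × P(B)
= 14/15 × 3/10
= 7/25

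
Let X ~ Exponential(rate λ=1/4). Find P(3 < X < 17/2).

P(3 < X < 17/2) = ∫_{3}^{17/2} f(x) dx
where f(x) = \frac{e^{- \frac{x}{4}}}{4}
= - \frac{1}{e^{\frac{17}{8}}} + e^{- \frac{3}{4}}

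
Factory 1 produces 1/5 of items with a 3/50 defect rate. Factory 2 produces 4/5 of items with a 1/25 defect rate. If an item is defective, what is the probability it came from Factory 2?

Using Bayes' theorem:
P(F1) = 1/5, P(D|F1) = 3/50
P(F2) = 4/5, P(D|F2) = 1/25
P(D) = P(D|F1)P(F1) + P(D|F2)P(F2)
     = \frac{11}{250}
P(F2|D) = P(D|F2)P(F2) / P(D)
= \frac{8}{11}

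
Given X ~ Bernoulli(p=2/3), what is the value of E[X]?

For X ~ Bernoulli(p=2/3), the expected value is:
E[X] = \frac{2}{3}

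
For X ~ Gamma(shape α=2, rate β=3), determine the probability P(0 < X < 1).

P(0 < X < 1) = ∫_{0}^{1} f(x) dx
where f(x) = 9 x e^{- 3 x}
= 1 - \frac{4}{e^{3}}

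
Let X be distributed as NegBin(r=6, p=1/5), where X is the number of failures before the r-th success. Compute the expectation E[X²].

Using the identity E[X²] = Var(X) + (E[X])²:
E[X] = 24
Var(X) = 120
E[X²] = 120 + (24)²
= 696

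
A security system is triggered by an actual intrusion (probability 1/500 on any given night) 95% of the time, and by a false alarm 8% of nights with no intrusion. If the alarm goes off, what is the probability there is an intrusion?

Let D = the rare event, + = positive/flagged.
P(D) = 1/500
P(+|D) = 95/100 = 19/20
P(+|D') = 8/100 = 2/25
P(+) = P(+|D)P(D) + P(+|D')P(D')
     = \frac{19}{20} × \frac{1}{500} + \frac{2}{25} × \frac{499}{500}
     = \frac{4087}{50000}
P(D|+) = P(+|D)P(D)/P(+) = \frac{95}{4087}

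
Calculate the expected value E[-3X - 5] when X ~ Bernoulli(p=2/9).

For X ~ Bernoulli(p=2/9):
E[X] = \frac{2}{9}
E[-3X - 5] = -3 × E[X] - 5 = - \frac{17}{3}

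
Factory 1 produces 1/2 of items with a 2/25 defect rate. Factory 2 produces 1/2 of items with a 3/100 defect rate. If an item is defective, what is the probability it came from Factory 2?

Using Bayes' theorem:
P(F1) = 1/2, P(D|F1) = 2/25
P(F2) = 1/2, P(D|F2) = 3/100
P(D) = P(D|F1)P(F1) + P(D|F2)P(F2)
     = \frac{11}{200}
P(F2|D) = P(D|F2)P(F2) / P(D)
= \frac{3}{11}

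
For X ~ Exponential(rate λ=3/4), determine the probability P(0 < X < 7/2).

P(0 < X < 7/2) = ∫_{0}^{7/2} f(x) dx
where f(x) = \frac{3 e^{- \frac{3 x}{4}}}{4}
= 1 - e^{- \frac{21}{8}}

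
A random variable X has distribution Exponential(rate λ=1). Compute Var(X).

For X ~ Exponential(rate λ=1):
Var(X) = 1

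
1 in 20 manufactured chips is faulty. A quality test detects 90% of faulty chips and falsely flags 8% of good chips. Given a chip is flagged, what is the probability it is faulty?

Let D = the rare event, + = positive/flagged.
P(D) = 1/20
P(+|D) = 90/100 = 9/10
P(+|D') = 8/100 = 2/25
P(+) = P(+|D)P(D) + P(+|D')P(D')
     = \frac{9}{10} × \frac{1}{20} + \frac{2}{25} × \frac{19}{20}
     = \frac{121}{1000}
P(D|+) = P(+|D)P(D)/P(+) = \frac{45}{121}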